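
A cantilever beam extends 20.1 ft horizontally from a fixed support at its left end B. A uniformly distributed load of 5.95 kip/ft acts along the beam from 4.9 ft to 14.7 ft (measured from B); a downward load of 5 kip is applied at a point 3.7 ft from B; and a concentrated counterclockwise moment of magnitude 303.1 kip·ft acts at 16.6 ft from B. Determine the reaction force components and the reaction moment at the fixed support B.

B_x = 0, B_y = 63.31 kip, M_B = 286.8 kip·ft

Resultant of the distributed load: 5.95 × 9.8 = 58.31 kip at 9.8 ft from B.
ΣF_x = 0: B_x = 0.
ΣF_y = 0: B_y − 5.95·9.8 − 5 = 0 → B_y = 63.31 kip.
ΣM about B: M_B − (5.95·9.8)·9.8 − 5·3.7 + 303.1 = 0 → M_B = 286.8 kip·ft.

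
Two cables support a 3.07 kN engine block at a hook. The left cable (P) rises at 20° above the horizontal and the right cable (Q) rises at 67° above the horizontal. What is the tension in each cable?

ΣF_x = 0: −T_P·cos20° + T_Q·cos67° = 0 → T_Q = 2.40496·T_P.
ΣF_y = 0: T_P·sin20° + T_Q·sin67° = 3.07.
Substitute: T_P·(0.34202 + 2.40496·0.920505) = 3.07 → T_P = 1.20119 ≈ 1.201 kN.
Then T_Q = 2.40496 × 1.20119 = 2.889 kN.

T_P = 1.201 kN, T_Q = 2.889 kN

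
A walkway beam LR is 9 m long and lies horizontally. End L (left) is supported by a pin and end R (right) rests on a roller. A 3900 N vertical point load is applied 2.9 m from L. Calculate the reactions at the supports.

L_x = 0, L_y = 2643 N, R_y = 1257 N

Taking moments about L: R_y·9 − 3900·2.9 = 0 → R_y = 11310/9 = 1256.67 ≈ 1257 N.
ΣF_y = 0: L_y + 1256.67 − 3900 = 0 → L_y = 2643 N.
ΣF_x = 0: no horizontal applied forces, so L_x = 0.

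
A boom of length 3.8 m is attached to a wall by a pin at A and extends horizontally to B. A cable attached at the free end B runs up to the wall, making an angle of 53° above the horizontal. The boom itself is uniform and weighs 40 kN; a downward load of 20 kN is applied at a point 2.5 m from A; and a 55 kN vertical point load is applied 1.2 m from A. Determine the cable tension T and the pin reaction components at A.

ΣM about A: T·sin53°·3.8 − 40·1.9 − 20·2.5 − 55·1.2 = 0 → T = 192/(3.8·0.798636) = 63.2658 ≈ 63.27 kN.
ΣF_x = 0: A_x − T·cos53° = 0 → A_x = 63.2658 × 0.601815 = 38.07 kN.
ΣF_y = 0: A_y + T·sin53° − 40 − 20 − 55 = 0 → A_y = 115 − 63.2658 × 0.798636 = 64.47 kN.

T = 63.27 kN, A_x = 38.07 kN, A_y = 64.47 kN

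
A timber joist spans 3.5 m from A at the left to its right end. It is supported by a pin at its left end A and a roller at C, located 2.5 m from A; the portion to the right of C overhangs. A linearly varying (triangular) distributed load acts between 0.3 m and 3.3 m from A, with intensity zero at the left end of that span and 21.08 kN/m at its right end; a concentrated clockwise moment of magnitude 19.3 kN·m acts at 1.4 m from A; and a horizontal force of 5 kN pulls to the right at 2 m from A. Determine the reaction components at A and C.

Resultant of the triangular load: ½ × 21.08 × 3 = 31.62 kN, acting at 2.3 m from A (one-third of the span from the peak).
ΣM about A: C_y·2.5 − (½·21.08·3)·2.3 − 19.3 = 0 → C_y = 92.026/2.5 = 36.8104 ≈ 36.81 kN.
ΣF_y = 0: A_y + 36.8104 − ½·21.08·3 = 0 → A_y = -5.190 kN.
ΣF_x = 0: A_x + 5 = 0 → A_x = -5.000 kN.

A_x = -5.000 kN, A_y = -5.190 kN, C_y = 36.81 kN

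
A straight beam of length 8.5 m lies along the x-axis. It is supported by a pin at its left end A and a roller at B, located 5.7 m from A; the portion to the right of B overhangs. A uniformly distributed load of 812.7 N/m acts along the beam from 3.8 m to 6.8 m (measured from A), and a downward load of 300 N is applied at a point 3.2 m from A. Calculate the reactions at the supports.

Resultant of the distributed load: 812.7 × 3 = 2438.1 N at 5.3 m from A.
Moments about A: B_y·5.7 − (812.7·3)·5.3 − 300·3.2 = 0 → B_y = 13881.93/5.7 = 2435.43 ≈ 2435 N.
ΣF_y = 0: A_y + 2435.43 − 812.7·3 − 300 = 0 → A_y = 302.7 N.
ΣF_x = 0: no horizontal applied forces, so A_x = 0.

A_x = 0, A_y = 302.7 N, B_y = 2435 N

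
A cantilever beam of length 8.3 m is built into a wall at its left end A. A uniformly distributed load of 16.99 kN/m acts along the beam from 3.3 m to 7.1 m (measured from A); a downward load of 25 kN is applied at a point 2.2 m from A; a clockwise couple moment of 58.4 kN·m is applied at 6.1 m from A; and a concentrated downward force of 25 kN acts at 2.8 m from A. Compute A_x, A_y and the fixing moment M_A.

Resultant of the distributed load: 16.99 × 3.8 = 64.562 kN at 5.2 m from A.
ΣF_x = 0: A_x = 0.
ΣF_y = 0: A_y − 16.99·3.8 − 25 − 25 = 0 → A_y = 114.6 kN.
ΣM about A: M_A − (16.99·3.8)·5.2 − 25·2.2 − 58.4 − 25·2.8 = 0 → M_A = 519.1 kN·m.

A_x = 0, A_y = 114.6 kN, M_A = 519.1 kN·m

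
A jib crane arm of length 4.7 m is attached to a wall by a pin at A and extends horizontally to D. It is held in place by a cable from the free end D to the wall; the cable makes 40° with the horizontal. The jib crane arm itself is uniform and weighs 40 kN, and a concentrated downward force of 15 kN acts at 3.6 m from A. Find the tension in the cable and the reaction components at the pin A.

T = 48.99 kN, A_x = 37.53 kN, A_y = 23.51 kN

ΣM about A: T·sin40°·4.7 − 40·2.35 − 15·3.6 = 0 → T = 148/(4.7·0.642788) = 48.9887 ≈ 48.99 kN.
ΣF_x = 0: A_x − T·cos40° = 0 → A_x = 48.9887 × 0.766044 = 37.53 kN.
ΣF_y = 0: A_y + T·sin40° − 40 − 15 = 0 → A_y = 55 − 48.9887 × 0.642788 = 23.51 kN.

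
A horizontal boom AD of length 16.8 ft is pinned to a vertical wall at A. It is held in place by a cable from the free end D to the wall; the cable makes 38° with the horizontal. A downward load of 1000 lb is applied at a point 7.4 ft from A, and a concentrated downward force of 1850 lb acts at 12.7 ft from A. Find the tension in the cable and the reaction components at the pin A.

ΣM about A: T·sin38°·16.8 − 1000·7.4 − 1850·12.7 = 0 → T = 30895/(16.8·0.615661) = 2987.01 ≈ 2987 lb.
ΣF_x = 0: A_x − T·cos38° = 0 → A_x = 2987.01 × 0.788011 = 2354 lb.
ΣF_y = 0: A_y + T·sin38° − 1000 − 1850 = 0 → A_y = 2850 − 2987.01 × 0.615661 = 1011 lb.

T = 2987 lb, A_x = 2354 lb, A_y = 1011 lb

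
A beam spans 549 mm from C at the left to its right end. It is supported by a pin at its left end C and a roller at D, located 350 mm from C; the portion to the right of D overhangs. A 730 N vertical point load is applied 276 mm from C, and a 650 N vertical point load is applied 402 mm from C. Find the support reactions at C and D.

Moments about C: D_y·350 − 730·276 − 650·402 = 0 → D_y = 462780/350 = 1322.23 ≈ 1322 N.
ΣF_y = 0: C_y + 1322.23 − 730 − 650 = 0 → C_y = 57.77 N.
ΣF_x = 0: no horizontal applied forces, so C_x = 0.

C_x = 0, C_y = 57.77 N, D_y = 1322 N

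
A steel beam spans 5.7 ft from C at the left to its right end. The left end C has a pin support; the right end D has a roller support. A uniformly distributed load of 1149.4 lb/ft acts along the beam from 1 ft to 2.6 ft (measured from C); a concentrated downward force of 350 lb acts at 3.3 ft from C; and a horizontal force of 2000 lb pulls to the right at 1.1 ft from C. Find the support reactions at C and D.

C_x = -2000 lb, C_y = 1406 lb, D_y = 783.4 lb

Resultant of the distributed load: 1149.4 × 1.6 = 1839.04 lb at 1.8 ft from C.
ΣM about C: D_y·5.7 − (1149.4·1.6)·1.8 − 350·3.3 = 0 → D_y = 4465.272/5.7 = 783.381 ≈ 783.4 lb.
ΣF_y = 0: C_y + 783.381 − 1149.4·1.6 − 350 = 0 → C_y = 1406 lb.
ΣF_x = 0: C_x + 2000 = 0 → C_x = -2000 lb.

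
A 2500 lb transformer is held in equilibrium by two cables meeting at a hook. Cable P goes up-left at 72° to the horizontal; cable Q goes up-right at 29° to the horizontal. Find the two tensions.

ΣF_x = 0: −T_P·cos72° + T_Q·cos29° = 0 → T_Q = 0.353316·T_P.
ΣF_y = 0: T_P·sin72° + T_Q·sin29° = 2500.
Substitute: T_P·(0.951057 + 0.353316·0.48481) = 2500 → T_P = 2227.47 ≈ 2227 lb.
Then T_Q = 0.353316 × 2227.47 = 787.0 lb.

T_P = 2227 lb, T_Q = 787.0 lb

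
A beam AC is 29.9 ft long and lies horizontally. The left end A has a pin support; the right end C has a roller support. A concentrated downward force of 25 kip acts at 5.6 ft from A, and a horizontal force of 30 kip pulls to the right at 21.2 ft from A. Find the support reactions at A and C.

Moments about A: C_y·29.9 − 25·5.6 = 0 → C_y = 140/29.9 = 4.68227 ≈ 4.682 kip.
ΣF_y = 0: A_y + 4.68227 − 25 = 0 → A_y = 20.32 kip.
ΣF_x = 0: A_x + 30 = 0 → A_x = -30.00 kip.

A_x = -30.00 kip, A_y = 20.32 kip, C_y = 4.682 kip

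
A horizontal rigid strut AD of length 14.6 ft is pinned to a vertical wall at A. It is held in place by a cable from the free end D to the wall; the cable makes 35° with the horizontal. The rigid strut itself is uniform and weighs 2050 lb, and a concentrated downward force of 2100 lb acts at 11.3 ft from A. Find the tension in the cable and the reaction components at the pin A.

T = 4621 lb, A_x = 3785 lb, A_y = 1500 lb

ΣM about A: T·sin35°·14.6 − 2050·7.3 − 2100·11.3 = 0 → T = 38695/(14.6·0.573576) = 4620.73 ≈ 4621 lb.
ΣF_x = 0: A_x − T·cos35° = 0 → A_x = 4620.73 × 0.819152 = 3785 lb.
ΣF_y = 0: A_y + T·sin35° − 2050 − 2100 = 0 → A_y = 4150 − 4620.73 × 0.573576 = 1500 lb.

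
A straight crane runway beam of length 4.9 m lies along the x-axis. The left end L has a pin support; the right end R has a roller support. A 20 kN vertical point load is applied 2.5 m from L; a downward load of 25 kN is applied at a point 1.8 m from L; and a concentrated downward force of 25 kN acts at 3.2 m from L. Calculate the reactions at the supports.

L_x = 0, L_y = 34.29 kN, R_y = 35.71 kN

Taking moments about L: R_y·4.9 − 20·2.5 − 25·1.8 − 25·3.2 = 0 → R_y = 175/4.9 = 35.7143 ≈ 35.71 kN.
ΣF_y = 0: L_y + 35.7143 − 20 − 25 − 25 = 0 → L_y = 34.29 kN.
ΣF_x = 0: no horizontal applied forces, so L_x = 0.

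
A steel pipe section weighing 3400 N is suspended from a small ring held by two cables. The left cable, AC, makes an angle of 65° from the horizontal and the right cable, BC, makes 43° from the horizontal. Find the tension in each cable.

T_AC = 2615 N, T_BC = 1511 N

ΣF_x = 0: −T_AC·cos65° + T_BC·cos43° = 0 → T_BC = 0.577858·T_AC.
ΣF_y = 0: T_AC·sin65° + T_BC·sin43° = 3400.
Substitute: T_AC·(0.906308 + 0.577858·0.681998) = 3400 → T_AC = 2614.57 ≈ 2615 N.
Then T_BC = 0.577858 × 2614.57 = 1511 N.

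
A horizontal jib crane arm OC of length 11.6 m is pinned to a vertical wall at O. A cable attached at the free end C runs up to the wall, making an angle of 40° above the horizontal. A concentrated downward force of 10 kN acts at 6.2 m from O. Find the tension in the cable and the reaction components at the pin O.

T = 8.315 kN, O_x = 6.370 kN, O_y = 4.655 kN

ΣM about O: T·sin40°·11.6 − 10·6.2 = 0 → T = 62/(11.6·0.642788) = 8.31507 ≈ 8.315 kN.
ΣF_x = 0: O_x − T·cos40° = 0 → O_x = 8.31507 × 0.766044 = 6.370 kN.
ΣF_y = 0: O_y + T·sin40° − 10 = 0 → O_y = 10 − 8.31507 × 0.642788 = 4.655 kN.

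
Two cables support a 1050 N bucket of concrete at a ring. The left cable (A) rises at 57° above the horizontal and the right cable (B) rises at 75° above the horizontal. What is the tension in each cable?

ΣF_x = 0: −T_A·cos57° + T_B·cos75° = 0 → T_B = 2.10432·T_A.
ΣF_y = 0: T_A·sin57° + T_B·sin75° = 1050.
Substitute: T_A·(0.838671 + 2.10432·0.965926) = 1050 → T_A = 365.689 ≈ 365.7 N.
Then T_B = 2.10432 × 365.689 = 769.5 N.

T_A = 365.7 N, T_B = 769.5 N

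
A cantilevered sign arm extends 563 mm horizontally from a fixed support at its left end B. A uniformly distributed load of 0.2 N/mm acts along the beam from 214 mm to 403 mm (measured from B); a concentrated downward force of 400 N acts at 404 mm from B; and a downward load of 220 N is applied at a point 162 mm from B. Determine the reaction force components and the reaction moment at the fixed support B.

Resultant of the distributed load: 0.2 × 189 = 37.8 N at 308.5 mm from B.
ΣF_x = 0: B_x = 0.
ΣF_y = 0: B_y − 0.2·189 − 400 − 220 = 0 → B_y = 657.8 N.
ΣM about B: M_B − (0.2·189)·308.5 − 400·404 − 220·162 = 0 → M_B = 208900 N·mm.

B_x = 0, B_y = 657.8 N, M_B = 208900 N·mm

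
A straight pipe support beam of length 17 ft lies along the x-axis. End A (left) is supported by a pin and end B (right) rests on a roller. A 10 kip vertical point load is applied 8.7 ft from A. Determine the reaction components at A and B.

Moments about A: B_y·17 − 10·8.7 = 0 → B_y = 87/17 = 5.11765 ≈ 5.118 kip.
ΣF_y = 0: A_y + 5.11765 − 10 = 0 → A_y = 4.882 kip.
ΣF_x = 0: no horizontal applied forces, so A_x = 0.

A_x = 0, A_y = 4.882 kip, B_y = 5.118 kip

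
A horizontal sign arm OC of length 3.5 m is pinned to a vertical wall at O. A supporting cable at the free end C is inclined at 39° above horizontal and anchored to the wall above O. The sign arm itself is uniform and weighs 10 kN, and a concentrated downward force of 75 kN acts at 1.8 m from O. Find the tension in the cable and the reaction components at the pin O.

ΣM about O: T·sin39°·3.5 − 10·1.75 − 75·1.8 = 0 → T = 152.5/(3.5·0.62932) = 69.2357 ≈ 69.24 kN.
ΣF_x = 0: O_x − T·cos39° = 0 → O_x = 69.2357 × 0.777146 = 53.81 kN.
ΣF_y = 0: O_y + T·sin39° − 10 − 75 = 0 → O_y = 85 − 69.2357 × 0.62932 = 41.43 kN.

T = 69.24 kN, O_x = 53.81 kN, O_y = 41.43 kN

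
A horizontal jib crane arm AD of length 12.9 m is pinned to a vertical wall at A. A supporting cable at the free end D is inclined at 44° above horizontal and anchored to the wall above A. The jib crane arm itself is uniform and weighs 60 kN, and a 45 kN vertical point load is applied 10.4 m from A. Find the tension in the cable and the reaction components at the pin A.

ΣM about A: T·sin44°·12.9 − 60·6.45 − 45·10.4 = 0 → T = 855/(12.9·0.694658) = 95.4125 ≈ 95.41 kN.
ΣF_x = 0: A_x − T·cos44° = 0 → A_x = 95.4125 × 0.71934 = 68.63 kN.
ΣF_y = 0: A_y + T·sin44° − 60 − 45 = 0 → A_y = 105 − 95.4125 × 0.694658 = 38.72 kN.

T = 95.41 kN, A_x = 68.63 kN, A_y = 38.72 kN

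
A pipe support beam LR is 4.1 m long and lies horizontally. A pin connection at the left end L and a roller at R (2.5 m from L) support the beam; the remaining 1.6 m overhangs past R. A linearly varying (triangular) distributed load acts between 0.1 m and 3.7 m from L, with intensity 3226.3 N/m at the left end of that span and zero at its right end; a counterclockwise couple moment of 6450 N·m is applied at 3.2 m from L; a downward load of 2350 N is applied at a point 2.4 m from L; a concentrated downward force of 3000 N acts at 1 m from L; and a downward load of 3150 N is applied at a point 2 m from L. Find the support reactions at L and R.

Resultant of the triangular load: ½ × 3226.3 × 3.6 = 5807.34 N, acting at 1.3 m from L (one-third of the span from the peak).
Moments about L: R_y·2.5 − (½·3226.3·3.6)·1.3 + 6450 − 2350·2.4 − 3000·1 − 3150·2 = 0 → R_y = 16039.542/2.5 = 6415.82 ≈ 6416 N.
ΣF_y = 0: L_y + 6415.82 − ½·3226.3·3.6 − 2350 − 3000 − 3150 = 0 → L_y = 7892 N.
ΣF_x = 0: no horizontal applied forces, so L_x = 0.

L_x = 0, L_y = 7892 N, R_y = 6416 N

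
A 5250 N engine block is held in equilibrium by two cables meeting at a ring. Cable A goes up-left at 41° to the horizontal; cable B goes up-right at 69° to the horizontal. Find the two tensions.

T_A = 2002 N, T_B = 4217 N

ΣF_x = 0: −T_A·cos41° + T_B·cos69° = 0 → T_B = 2.10596·T_A.
ΣF_y = 0: T_A·sin41° + T_B·sin69° = 5250.
Substitute: T_A·(0.656059 + 2.10596·0.93358) = 5250 → T_A = 2002.18 ≈ 2002 N.
Then T_B = 2.10596 × 2002.18 = 4217 N.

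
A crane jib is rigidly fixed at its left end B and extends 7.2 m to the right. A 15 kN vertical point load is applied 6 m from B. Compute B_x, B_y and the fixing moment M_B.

B_x = 0, B_y = 15.00 kN, M_B = 90.00 kN·m

ΣF_x = 0: B_x = 0.
ΣF_y = 0: B_y − 15 = 0 → B_y = 15.00 kN.
ΣM about B: M_B − 15·6 = 0 → M_B = 90.00 kN·m.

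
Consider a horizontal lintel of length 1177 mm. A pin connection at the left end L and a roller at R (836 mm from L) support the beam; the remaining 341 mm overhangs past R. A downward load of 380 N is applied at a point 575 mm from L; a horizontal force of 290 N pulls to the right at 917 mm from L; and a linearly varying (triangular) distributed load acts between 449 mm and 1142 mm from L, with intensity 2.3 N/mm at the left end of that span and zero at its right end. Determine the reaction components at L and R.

Resultant of the triangular load: ½ × 2.3 × 693 = 796.95 N, acting at 680 mm from L (one-third of the span from the peak).
Moments about L: R_y·836 − 380·575 − (½·2.3·693)·680 = 0 → R_y = 760426/836 = 909.6 N.
ΣF_y = 0: L_y + 909.6 − 380 − ½·2.3·693 = 0 → L_y = 267.3 N.
ΣF_x = 0: L_x + 290 = 0 → L_x = -290.0 N.

L_x = -290.0 N, L_y = 267.3 N, R_y = 909.6 N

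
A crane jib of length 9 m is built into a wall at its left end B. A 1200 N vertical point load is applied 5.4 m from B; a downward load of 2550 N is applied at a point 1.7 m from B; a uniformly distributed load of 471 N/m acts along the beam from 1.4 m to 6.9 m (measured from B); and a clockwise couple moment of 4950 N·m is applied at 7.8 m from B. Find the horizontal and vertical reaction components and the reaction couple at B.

Resultant of the distributed load: 471 × 5.5 = 2590.5 N at 4.15 m from B.
ΣF_x = 0: B_x = 0.
ΣF_y = 0: B_y − 1200 − 2550 − 471·5.5 = 0 → B_y = 6340 N.
ΣM about B: M_B − 1200·5.4 − 2550·1.7 − (471·5.5)·4.15 − 4950 = 0 → M_B = 26520 N·m.

B_x = 0, B_y = 6340 N, M_B = 26520 N·m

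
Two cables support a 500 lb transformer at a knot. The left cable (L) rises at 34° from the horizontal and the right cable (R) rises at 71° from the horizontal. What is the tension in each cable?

ΣF_x = 0: −T_L·cos34° + T_R·cos71° = 0 → T_R = 2.54643·T_L.
ΣF_y = 0: T_L·sin34° + T_R·sin71° = 500.
Substitute: T_L·(0.559193 + 2.54643·0.945519) = 500 → T_L = 168.527 ≈ 168.5 lb.
Then T_R = 2.54643 × 168.527 = 429.1 lb.

T_L = 168.5 lb, T_R = 429.1 lb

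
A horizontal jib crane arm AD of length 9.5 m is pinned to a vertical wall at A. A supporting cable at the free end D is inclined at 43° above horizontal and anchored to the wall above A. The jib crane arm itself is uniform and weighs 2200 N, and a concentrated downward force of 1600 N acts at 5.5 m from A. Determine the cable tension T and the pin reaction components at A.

T = 2971 N, A_x = 2173 N, A_y = 1774 N

ΣM about A: T·sin43°·9.5 − 2200·4.75 − 1600·5.5 = 0 → T = 19250/(9.5·0.681998) = 2971.15 ≈ 2971 N.
ΣF_x = 0: A_x − T·cos43° = 0 → A_x = 2971.15 × 0.731354 = 2173 N.
ΣF_y = 0: A_y + T·sin43° − 2200 − 1600 = 0 → A_y = 3800 − 2971.15 × 0.681998 = 1774 N.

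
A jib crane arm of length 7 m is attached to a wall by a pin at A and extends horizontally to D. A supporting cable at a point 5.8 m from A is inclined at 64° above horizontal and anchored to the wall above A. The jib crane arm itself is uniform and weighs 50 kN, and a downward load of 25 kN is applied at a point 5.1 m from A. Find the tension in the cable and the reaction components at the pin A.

ΣM about A: T·sin64°·5.8 − 50·3.5 − 25·5.1 = 0 → T = 302.5/(5.8·0.898794) = 58.0279 ≈ 58.03 kN.
ΣF_x = 0: A_x − T·cos64° = 0 → A_x = 58.0279 × 0.438371 = 25.44 kN.
ΣF_y = 0: A_y + T·sin64° − 50 − 25 = 0 → A_y = 75 − 58.0279 × 0.898794 = 22.84 kN.

T = 58.03 kN, A_x = 25.44 kN, A_y = 22.84 kN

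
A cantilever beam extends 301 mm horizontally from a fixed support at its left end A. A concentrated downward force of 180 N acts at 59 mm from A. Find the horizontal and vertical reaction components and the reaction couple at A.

ΣF_x = 0: A_x = 0.
ΣF_y = 0: A_y − 180 = 0 → A_y = 180.0 N.
ΣM about A: M_A − 180·59 = 0 → M_A = 10620 N·mm.

A_x = 0, A_y = 180.0 N, M_A = 10620 N·mm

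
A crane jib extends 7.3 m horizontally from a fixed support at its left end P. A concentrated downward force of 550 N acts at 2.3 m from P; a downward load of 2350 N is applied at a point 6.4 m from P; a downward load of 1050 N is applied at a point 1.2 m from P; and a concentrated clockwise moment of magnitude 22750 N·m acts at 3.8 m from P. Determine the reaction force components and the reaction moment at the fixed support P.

P_x = 0, P_y = 3950 N, M_P = 40320 N·m

ΣF_x = 0: P_x = 0.
ΣF_y = 0: P_y − 550 − 2350 − 1050 = 0 → P_y = 3950 N.
ΣM about P: M_P − 550·2.3 − 2350·6.4 − 1050·1.2 − 22750 = 0 → M_P = 40320 N·m.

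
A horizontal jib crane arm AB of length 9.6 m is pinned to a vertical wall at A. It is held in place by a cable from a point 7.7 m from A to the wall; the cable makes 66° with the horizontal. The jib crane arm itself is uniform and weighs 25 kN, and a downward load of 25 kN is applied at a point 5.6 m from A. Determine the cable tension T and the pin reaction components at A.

ΣM about A: T·sin66°·7.7 − 25·4.8 − 25·5.6 = 0 → T = 260/(7.7·0.913545) = 36.9618 ≈ 36.96 kN.
ΣF_x = 0: A_x − T·cos66° = 0 → A_x = 36.9618 × 0.406737 = 15.03 kN.
ΣF_y = 0: A_y + T·sin66° − 25 − 25 = 0 → A_y = 50 − 36.9618 × 0.913545 = 16.23 kN.

T = 36.96 kN, A_x = 15.03 kN, A_y = 16.23 kN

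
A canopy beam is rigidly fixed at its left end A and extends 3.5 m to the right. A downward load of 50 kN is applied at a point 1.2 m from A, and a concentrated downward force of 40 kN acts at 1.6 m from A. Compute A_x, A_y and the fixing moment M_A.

A_x = 0, A_y = 90.00 kN, M_A = 124.0 kN·m

ΣF_x = 0: A_x = 0.
ΣF_y = 0: A_y − 50 − 40 = 0 → A_y = 90.00 kN.
ΣM about A: M_A − 50·1.2 − 40·1.6 = 0 → M_A = 124.0 kN·m.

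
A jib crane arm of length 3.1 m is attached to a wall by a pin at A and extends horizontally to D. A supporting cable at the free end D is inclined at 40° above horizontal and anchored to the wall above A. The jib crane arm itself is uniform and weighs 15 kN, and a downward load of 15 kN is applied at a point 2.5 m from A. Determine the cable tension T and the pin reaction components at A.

T = 30.49 kN, A_x = 23.35 kN, A_y = 10.40 kN

ΣM about A: T·sin40°·3.1 − 15·1.55 − 15·2.5 = 0 → T = 60.75/(3.1·0.642788) = 30.4872 ≈ 30.49 kN.
ΣF_x = 0: A_x − T·cos40° = 0 → A_x = 30.4872 × 0.766044 = 23.35 kN.
ΣF_y = 0: A_y + T·sin40° − 15 − 15 = 0 → A_y = 30 − 30.4872 × 0.642788 = 10.40 kN.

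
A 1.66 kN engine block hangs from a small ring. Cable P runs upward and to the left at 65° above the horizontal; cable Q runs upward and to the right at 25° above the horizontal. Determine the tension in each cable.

T_P = 1.504 kN, T_Q = 0.7015 kN

ΣF_x = 0: −T_P·cos65° + T_Q·cos25° = 0 → T_Q = 0.466308·T_P.
ΣF_y = 0: T_P·sin65° + T_Q·sin25° = 1.66.
Substitute: T_P·(0.906308 + 0.466308·0.422618) = 1.66 → T_P = 1.50447 ≈ 1.504 kN.
Then T_Q = 0.466308 × 1.50447 = 0.7015 kN.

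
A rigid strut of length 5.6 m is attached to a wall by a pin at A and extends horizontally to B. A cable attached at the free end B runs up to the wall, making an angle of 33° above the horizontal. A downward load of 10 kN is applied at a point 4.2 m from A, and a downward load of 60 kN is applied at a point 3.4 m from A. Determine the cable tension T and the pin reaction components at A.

T = 80.66 kN, A_x = 67.64 kN, A_y = 26.07 kN

ΣM about A: T·sin33°·5.6 − 10·4.2 − 60·3.4 = 0 → T = 246/(5.6·0.544639) = 80.6563 ≈ 80.66 kN.
ΣF_x = 0: A_x − T·cos33° = 0 → A_x = 80.6563 × 0.838671 = 67.64 kN.
ΣF_y = 0: A_y + T·sin33° − 10 − 60 = 0 → A_y = 70 − 80.6563 × 0.544639 = 26.07 kN.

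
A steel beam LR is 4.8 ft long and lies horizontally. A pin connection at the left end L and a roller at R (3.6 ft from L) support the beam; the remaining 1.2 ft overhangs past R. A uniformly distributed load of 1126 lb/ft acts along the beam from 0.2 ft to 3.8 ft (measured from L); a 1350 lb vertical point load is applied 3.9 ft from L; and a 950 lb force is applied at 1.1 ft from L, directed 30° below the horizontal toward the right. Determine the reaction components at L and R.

L_x = -822.7 lb, L_y = 2019 lb, R_y = 3860 lb

Resultant of the distributed load: 1126 × 3.6 = 4053.6 lb at 2 ft from L.
ΣM about L: R_y·3.6 − (1126·3.6)·2 − 1350·3.9 − 950·sin30°·1.1 = 0 → R_y = 13894.7/3.6 = 3859.64 ≈ 3860 lb.
ΣF_y = 0: L_y + 3859.64 − 1126·3.6 − 1350 − 950·sin30° = 0 → L_y = 2019 lb.
ΣF_x = 0: L_x + 950·cos30° = 0 → L_x = -822.7 lb.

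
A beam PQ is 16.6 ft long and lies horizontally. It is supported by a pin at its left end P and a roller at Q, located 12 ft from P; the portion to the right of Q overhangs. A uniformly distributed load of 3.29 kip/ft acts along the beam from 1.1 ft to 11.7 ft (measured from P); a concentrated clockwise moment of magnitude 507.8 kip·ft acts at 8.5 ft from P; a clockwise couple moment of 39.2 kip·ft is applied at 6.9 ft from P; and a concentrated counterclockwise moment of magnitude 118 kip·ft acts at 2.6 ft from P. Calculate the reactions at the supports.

P_x = 0, P_y = -19.48 kip, Q_y = 54.35 kip

Resultant of the distributed load: 3.29 × 10.6 = 34.874 kip at 6.4 ft from P.
Taking moments about P: Q_y·12 − (3.29·10.6)·6.4 − 507.8 − 39.2 + 118 = 0 → Q_y = 652.1936/12 = 54.3495 ≈ 54.35 kip.
ΣF_y = 0: P_y + 54.3495 − 3.29·10.6 = 0 → P_y = -19.48 kip.
ΣF_x = 0: no horizontal applied forces, so P_x = 0.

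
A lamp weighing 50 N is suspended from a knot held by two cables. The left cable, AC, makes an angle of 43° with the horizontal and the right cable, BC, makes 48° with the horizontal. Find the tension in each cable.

T_AC = 33.46 N, T_BC = 36.57 N

ΣF_x = 0: −T_AC·cos43° + T_BC·cos48° = 0 → T_BC = 1.09299·T_AC.
ΣF_y = 0: T_AC·sin43° + T_BC·sin48° = 50.
Substitute: T_AC·(0.681998 + 1.09299·0.743145) = 50 → T_AC = 33.4616 ≈ 33.46 N.
Then T_BC = 1.09299 × 33.4616 = 36.57 N.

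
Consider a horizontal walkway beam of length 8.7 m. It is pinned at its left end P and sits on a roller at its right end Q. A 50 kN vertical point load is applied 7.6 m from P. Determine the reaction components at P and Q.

Moments about P: Q_y·8.7 − 50·7.6 = 0 → Q_y = 380/8.7 = 43.6782 ≈ 43.68 kN.
ΣF_y = 0: P_y + 43.6782 − 50 = 0 → P_y = 6.322 kN.
ΣF_x = 0: no horizontal applied forces, so P_x = 0.

P_x = 0, P_y = 6.322 kN, Q_y = 43.68 kN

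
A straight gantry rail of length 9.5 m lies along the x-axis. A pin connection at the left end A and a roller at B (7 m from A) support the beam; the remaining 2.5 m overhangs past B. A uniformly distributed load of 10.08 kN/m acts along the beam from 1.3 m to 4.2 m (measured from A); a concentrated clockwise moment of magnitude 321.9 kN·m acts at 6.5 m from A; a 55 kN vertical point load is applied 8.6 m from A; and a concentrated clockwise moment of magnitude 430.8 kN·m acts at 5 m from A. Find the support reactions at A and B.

Resultant of the distributed load: 10.08 × 2.9 = 29.232 kN at 2.75 m from A.
Taking moments about A: B_y·7 − (10.08·2.9)·2.75 − 321.9 − 55·8.6 − 430.8 = 0 → B_y = 1306.088/7 = 186.584 ≈ 186.6 kN.
ΣF_y = 0: A_y + 186.584 − 10.08·2.9 − 55 = 0 → A_y = -102.4 kN.
ΣF_x = 0: no horizontal applied forces, so A_x = 0.

A_x = 0, A_y = -102.4 kN, B_y = 186.6 kN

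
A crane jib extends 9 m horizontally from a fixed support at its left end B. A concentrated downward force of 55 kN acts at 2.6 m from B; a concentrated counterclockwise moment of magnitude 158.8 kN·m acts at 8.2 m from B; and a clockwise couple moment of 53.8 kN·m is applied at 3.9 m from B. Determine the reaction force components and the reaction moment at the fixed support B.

B_x = 0, B_y = 55.00 kN, M_B = 38.00 kN·m

ΣF_x = 0: B_x = 0.
ΣF_y = 0: B_y − 55 = 0 → B_y = 55.00 kN.
ΣM about B: M_B − 55·2.6 + 158.8 − 53.8 = 0 → M_B = 38.00 kN·m.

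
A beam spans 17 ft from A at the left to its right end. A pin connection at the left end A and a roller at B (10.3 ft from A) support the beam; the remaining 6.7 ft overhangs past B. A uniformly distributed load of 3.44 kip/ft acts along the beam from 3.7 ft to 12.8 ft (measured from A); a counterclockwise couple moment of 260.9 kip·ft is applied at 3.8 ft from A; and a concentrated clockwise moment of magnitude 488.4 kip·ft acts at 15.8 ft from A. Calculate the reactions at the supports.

A_x = 0, A_y = -15.86 kip, B_y = 47.16 kip

Resultant of the distributed load: 3.44 × 9.1 = 31.304 kip at 8.25 ft from A.
ΣM about A: B_y·10.3 − (3.44·9.1)·8.25 + 260.9 − 488.4 = 0 → B_y = 485.758/10.3 = 47.161 ≈ 47.16 kip.
ΣF_y = 0: A_y + 47.161 − 3.44·9.1 = 0 → A_y = -15.86 kip.
ΣF_x = 0: no horizontal applied forces, so A_x = 0.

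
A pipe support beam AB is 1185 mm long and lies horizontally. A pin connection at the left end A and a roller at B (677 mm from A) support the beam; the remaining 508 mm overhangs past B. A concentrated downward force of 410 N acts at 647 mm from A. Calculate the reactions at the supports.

Moments about A: B_y·677 − 410·647 = 0 → B_y = 265270/677 = 391.832 ≈ 391.8 N.
ΣF_y = 0: A_y + 391.832 − 410 = 0 → A_y = 18.17 N.
ΣF_x = 0: no horizontal applied forces, so A_x = 0.

A_x = 0, A_y = 18.17 N, B_y = 391.8 N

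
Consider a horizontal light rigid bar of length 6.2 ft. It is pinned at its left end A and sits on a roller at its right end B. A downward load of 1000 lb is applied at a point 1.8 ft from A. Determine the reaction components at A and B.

A_x = 0, A_y = 709.7 lb, B_y = 290.3 lb

Taking moments about A: B_y·6.2 − 1000·1.8 = 0 → B_y = 1800/6.2 = 290.323 ≈ 290.3 lb.
ΣF_y = 0: A_y + 290.323 − 1000 = 0 → A_y = 709.7 lb.
ΣF_x = 0: no horizontal applied forces, so A_x = 0.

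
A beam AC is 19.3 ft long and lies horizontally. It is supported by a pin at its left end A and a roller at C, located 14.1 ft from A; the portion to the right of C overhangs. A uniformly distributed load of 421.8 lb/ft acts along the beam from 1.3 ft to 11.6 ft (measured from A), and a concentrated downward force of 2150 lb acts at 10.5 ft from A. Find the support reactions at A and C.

A_x = 0, A_y = 2906 lb, C_y = 3588 lb

Resultant of the distributed load: 421.8 × 10.3 = 4344.54 lb at 6.45 ft from A.
Taking moments about A: C_y·14.1 − (421.8·10.3)·6.45 − 2150·10.5 = 0 → C_y = 50597.283/14.1 = 3588.46 ≈ 3588 lb.
ΣF_y = 0: A_y + 3588.46 − 421.8·10.3 − 2150 = 0 → A_y = 2906 lb.
ΣF_x = 0: no horizontal applied forces, so A_x = 0.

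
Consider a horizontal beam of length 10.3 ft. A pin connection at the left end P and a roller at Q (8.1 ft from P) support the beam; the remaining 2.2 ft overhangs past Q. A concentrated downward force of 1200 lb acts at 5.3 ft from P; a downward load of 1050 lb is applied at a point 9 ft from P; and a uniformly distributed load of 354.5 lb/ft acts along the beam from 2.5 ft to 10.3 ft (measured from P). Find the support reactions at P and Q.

P_x = 0, P_y = 878.5 lb, Q_y = 4137 lb

Resultant of the distributed load: 354.5 × 7.8 = 2765.1 lb at 6.4 ft from P.
ΣM about P: Q_y·8.1 − 1200·5.3 − 1050·9 − (354.5·7.8)·6.4 = 0 → Q_y = 33506.64/8.1 = 4136.62 ≈ 4137 lb.
ΣF_y = 0: P_y + 4136.62 − 1200 − 1050 − 354.5·7.8 = 0 → P_y = 878.5 lb.
ΣF_x = 0: no horizontal applied forces, so P_x = 0.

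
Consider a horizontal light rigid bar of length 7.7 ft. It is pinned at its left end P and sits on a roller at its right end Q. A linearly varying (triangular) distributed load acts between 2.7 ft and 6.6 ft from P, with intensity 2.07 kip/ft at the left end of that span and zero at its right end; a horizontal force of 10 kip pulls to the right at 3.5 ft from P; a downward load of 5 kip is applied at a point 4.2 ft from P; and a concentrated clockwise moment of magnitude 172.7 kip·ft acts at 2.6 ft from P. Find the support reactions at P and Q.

P_x = -10.00 kip, P_y = -18.22 kip, Q_y = 27.25 kip

Resultant of the triangular load: ½ × 2.07 × 3.9 = 4.0365 kip, acting at 4 ft from P (one-third of the span from the peak).
Taking moments about P: Q_y·7.7 − (½·2.07·3.9)·4 − 5·4.2 − 172.7 = 0 → Q_y = 209.846/7.7 = 27.2527 ≈ 27.25 kip.
ΣF_y = 0: P_y + 27.2527 − ½·2.07·3.9 − 5 = 0 → P_y = -18.22 kip.
ΣF_x = 0: P_x + 10 = 0 → P_x = -10.00 kip.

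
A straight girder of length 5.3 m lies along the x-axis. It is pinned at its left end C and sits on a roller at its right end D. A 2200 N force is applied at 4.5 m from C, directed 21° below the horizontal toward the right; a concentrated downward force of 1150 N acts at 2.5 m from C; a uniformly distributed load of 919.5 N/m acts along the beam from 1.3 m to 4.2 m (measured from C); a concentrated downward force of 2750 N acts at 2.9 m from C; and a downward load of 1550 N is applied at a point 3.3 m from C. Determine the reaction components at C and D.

C_x = -2054 N, C_y = 3840 N, D_y = 5065 N

Resultant of the distributed load: 919.5 × 2.9 = 2666.55 N at 2.75 m from C.
Moments about C: D_y·5.3 − 2200·sin21°·4.5 − 1150·2.5 − (919.5·2.9)·2.75 − 2750·2.9 − 1550·3.3 = 0 → D_y = 26845.9/5.3 = 5065.26 ≈ 5065 N.
ΣF_y = 0: C_y + 5065.26 − 2200·sin21° − 1150 − 919.5·2.9 − 2750 − 1550 = 0 → C_y = 3840 N.
ΣF_x = 0: C_x + 2200·cos21° = 0 → C_x = -2054 N.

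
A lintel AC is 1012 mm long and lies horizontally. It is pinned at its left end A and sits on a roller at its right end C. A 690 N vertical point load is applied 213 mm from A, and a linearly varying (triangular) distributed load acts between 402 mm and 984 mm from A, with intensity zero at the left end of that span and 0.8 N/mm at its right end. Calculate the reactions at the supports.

A_x = 0, A_y = 595.8 N, C_y = 327.0 N

Resultant of the triangular load: ½ × 0.8 × 582 = 232.8 N, acting at 790 mm from A (one-third of the span from the peak).
Moments about A: C_y·1012 − 690·213 − (½·0.8·582)·790 = 0 → C_y = 330882/1012 = 326.958 ≈ 327.0 N.
ΣF_y = 0: A_y + 326.958 − 690 − ½·0.8·582 = 0 → A_y = 595.8 N.
ΣF_x = 0: no horizontal applied forces, so A_x = 0.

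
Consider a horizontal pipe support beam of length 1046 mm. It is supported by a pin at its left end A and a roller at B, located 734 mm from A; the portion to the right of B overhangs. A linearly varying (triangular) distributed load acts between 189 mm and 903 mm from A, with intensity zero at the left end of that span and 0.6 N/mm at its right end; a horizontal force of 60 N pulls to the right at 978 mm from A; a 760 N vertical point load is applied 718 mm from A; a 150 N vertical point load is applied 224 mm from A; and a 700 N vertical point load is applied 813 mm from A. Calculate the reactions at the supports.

A_x = -60.00 N, A_y = 65.59 N, B_y = 1759 N

Resultant of the triangular load: ½ × 0.6 × 714 = 214.2 N, acting at 665 mm from A (one-third of the span from the peak).
ΣM about A: B_y·734 − (½·0.6·714)·665 − 760·718 − 150·224 − 700·813 = 0 → B_y = 1290823/734 = 1758.61 ≈ 1759 N.
ΣF_y = 0: A_y + 1758.61 − ½·0.6·714 − 760 − 150 − 700 = 0 → A_y = 65.59 N.
ΣF_x = 0: A_x + 60 = 0 → A_x = -60.00 N.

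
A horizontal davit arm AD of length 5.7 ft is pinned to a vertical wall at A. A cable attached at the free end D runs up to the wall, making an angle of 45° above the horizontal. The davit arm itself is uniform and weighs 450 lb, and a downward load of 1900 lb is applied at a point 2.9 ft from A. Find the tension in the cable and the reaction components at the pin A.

ΣM about A: T·sin45°·5.7 − 450·2.85 − 1900·2.9 = 0 → T = 6792.5/(5.7·0.707107) = 1685.27 ≈ 1685 lb.
ΣF_x = 0: A_x − T·cos45° = 0 → A_x = 1685.27 × 0.707107 = 1192 lb.
ΣF_y = 0: A_y + T·sin45° − 450 − 1900 = 0 → A_y = 2350 − 1685.27 × 0.707107 = 1158 lb.

T = 1685 lb, A_x = 1192 lb, A_y = 1158 lb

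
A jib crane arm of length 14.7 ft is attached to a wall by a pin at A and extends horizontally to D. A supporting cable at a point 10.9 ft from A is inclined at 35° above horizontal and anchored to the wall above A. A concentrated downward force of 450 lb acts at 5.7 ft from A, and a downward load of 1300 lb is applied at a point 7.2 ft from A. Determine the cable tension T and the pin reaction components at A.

T = 1907 lb, A_x = 1562 lb, A_y = 656.0 lb

ΣM about A: T·sin35°·10.9 − 450·5.7 − 1300·7.2 = 0 → T = 11925/(10.9·0.573576) = 1907.4 ≈ 1907 lb.
ΣF_x = 0: A_x − T·cos35° = 0 → A_x = 1907.4 × 0.819152 = 1562 lb.
ΣF_y = 0: A_y + T·sin35° − 450 − 1300 = 0 → A_y = 1750 − 1907.4 × 0.573576 = 656.0 lb.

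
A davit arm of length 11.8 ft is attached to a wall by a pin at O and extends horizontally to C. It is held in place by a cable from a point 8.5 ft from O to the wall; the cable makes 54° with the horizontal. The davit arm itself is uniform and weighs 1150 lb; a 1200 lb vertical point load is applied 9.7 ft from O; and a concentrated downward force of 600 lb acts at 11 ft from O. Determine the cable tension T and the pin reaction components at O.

ΣM about O: T·sin54°·8.5 − 1150·5.9 − 1200·9.7 − 600·11 = 0 → T = 25025/(8.5·0.809017) = 3639.13 ≈ 3639 lb.
ΣF_x = 0: O_x − T·cos54° = 0 → O_x = 3639.13 × 0.587785 = 2139 lb.
ΣF_y = 0: O_y + T·sin54° − 1150 − 1200 − 600 = 0 → O_y = 2950 − 3639.13 × 0.809017 = 5.882 lb.

T = 3639 lb, O_x = 2139 lb, O_y = 5.882 lb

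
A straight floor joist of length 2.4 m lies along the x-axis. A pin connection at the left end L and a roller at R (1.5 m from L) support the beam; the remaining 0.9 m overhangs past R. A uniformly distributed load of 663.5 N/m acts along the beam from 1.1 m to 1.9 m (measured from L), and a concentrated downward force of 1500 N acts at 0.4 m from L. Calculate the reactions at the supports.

L_x = 0, L_y = 1100 N, R_y = 930.8 N

Resultant of the distributed load: 663.5 × 0.8 = 530.8 N at 1.5 m from L.
ΣM about L: R_y·1.5 − (663.5·0.8)·1.5 − 1500·0.4 = 0 → R_y = 1396.2/1.5 = 930.8 N.
ΣF_y = 0: L_y + 930.8 − 663.5·0.8 − 1500 = 0 → L_y = 1100 N.
ΣF_x = 0: no horizontal applied forces, so L_x = 0.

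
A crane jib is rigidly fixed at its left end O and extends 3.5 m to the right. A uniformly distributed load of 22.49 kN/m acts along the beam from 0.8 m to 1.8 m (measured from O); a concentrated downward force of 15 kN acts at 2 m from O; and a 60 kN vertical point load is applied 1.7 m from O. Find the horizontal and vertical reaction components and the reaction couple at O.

Resultant of the distributed load: 22.49 × 1 = 22.49 kN at 1.3 m from O.
ΣF_x = 0: O_x = 0.
ΣF_y = 0: O_y − 22.49·1 − 15 − 60 = 0 → O_y = 97.49 kN.
ΣM about O: M_O − (22.49·1)·1.3 − 15·2 − 60·1.7 = 0 → M_O = 161.2 kN·m.

O_x = 0, O_y = 97.49 kN, M_O = 161.2 kN·m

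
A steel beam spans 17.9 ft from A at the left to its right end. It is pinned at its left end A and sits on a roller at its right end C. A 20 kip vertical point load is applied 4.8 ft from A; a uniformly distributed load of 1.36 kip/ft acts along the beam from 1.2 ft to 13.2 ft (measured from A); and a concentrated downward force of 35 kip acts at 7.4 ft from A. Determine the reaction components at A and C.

Resultant of the distributed load: 1.36 × 12 = 16.32 kip at 7.2 ft from A.
Taking moments about A: C_y·17.9 − 20·4.8 − (1.36·12)·7.2 − 35·7.4 = 0 → C_y = 472.504/17.9 = 26.3969 ≈ 26.40 kip.
ΣF_y = 0: A_y + 26.3969 − 20 − 1.36·12 − 35 = 0 → A_y = 44.92 kip.
ΣF_x = 0: no horizontal applied forces, so A_x = 0.

A_x = 0, A_y = 44.92 kip, C_y = 26.40 kip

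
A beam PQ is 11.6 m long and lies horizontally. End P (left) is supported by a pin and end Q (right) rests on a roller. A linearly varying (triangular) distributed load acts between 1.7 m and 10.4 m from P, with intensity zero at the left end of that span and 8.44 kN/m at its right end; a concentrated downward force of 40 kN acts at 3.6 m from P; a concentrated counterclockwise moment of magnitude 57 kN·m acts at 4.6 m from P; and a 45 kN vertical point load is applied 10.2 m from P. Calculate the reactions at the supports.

P_x = 0, P_y = 50.91 kN, Q_y = 70.81 kN

Resultant of the triangular load: ½ × 8.44 × 8.7 = 36.714 kN, acting at 7.5 m from P (one-third of the span from the peak).
Taking moments about P: Q_y·11.6 − (½·8.44·8.7)·7.5 − 40·3.6 + 57 − 45·10.2 = 0 → Q_y = 821.355/11.6 = 70.8065 ≈ 70.81 kN.
ΣF_y = 0: P_y + 70.8065 − ½·8.44·8.7 − 40 − 45 = 0 → P_y = 50.91 kN.
ΣF_x = 0: no horizontal applied forces, so P_x = 0.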